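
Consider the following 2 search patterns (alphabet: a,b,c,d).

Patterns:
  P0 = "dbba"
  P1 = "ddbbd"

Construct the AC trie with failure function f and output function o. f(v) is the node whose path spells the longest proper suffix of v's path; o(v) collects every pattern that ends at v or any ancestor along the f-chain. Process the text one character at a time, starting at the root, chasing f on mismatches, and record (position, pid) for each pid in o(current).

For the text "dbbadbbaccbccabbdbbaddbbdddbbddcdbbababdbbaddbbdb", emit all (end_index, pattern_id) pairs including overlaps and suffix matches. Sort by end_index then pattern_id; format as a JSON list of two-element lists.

Build automaton:
Trie (insert patterns):
  0='ε' goto d→1
  1='d' goto b→2 d→5
  2='db' goto b→3
  3='dbb' goto a→4
  4='dbba' goto ·  [P0 ends]
  5='dd' goto b→6
  6='ddb' goto b→7
  7='ddbb' goto d→8
  8='ddbbd' goto ·  [P1 ends]

BFS fail/out derivation:
  n1('d'): parent n0 fail=0; on 'd' 0 → fail=0;  out ∅∪∅=∅
  n2('db'): parent n1 fail=0; on 'b' 0 → fail=0;  out ∅∪∅=∅
  n5('dd'): parent n1 fail=0; on 'd' 0 → fail=1;  out ∅∪∅=∅
  n3('dbb'): parent n2 fail=0; on 'b' 0 → fail=0;  out ∅∪∅=∅
  n6('ddb'): parent n5 fail=1; on 'b' 1 → fail=2;  out ∅∪∅=∅
  n4('dbba'): parent n3 fail=0; on 'a' 0 → fail=0;  out {0}∪∅={0}
  n7('ddbb'): parent n6 fail=2; on 'b' 2 → fail=3;  out ∅∪∅=∅
  n8('ddbbd'): parent n7 fail=3; on 'd' 3→0 → fail=1;  out {1}∪∅={1}

Text stream:
[0] read 'd'  n0⇒n1
[1] read 'b'  n1⇒n2
[2] read 'b'  n2⇒n3
[3] read 'a'  n3⇒n4  emit P0@[0:3]
[4] read 'd'  n4⇒n1 (via fail)
[5] read 'b'  n1⇒n2
[6] read 'b'  n2⇒n3
[7] read 'a'  n3⇒n4  emit P0@[4:7]
[8] read 'c'  n4⇒n0 (via fail)
[9] read 'c'  n0⇒n0
[10] read 'b'  n0⇒n0
[11] read 'c'  n0⇒n0
[12] read 'c'  n0⇒n0
[13] read 'a'  n0⇒n0
[14] read 'b'  n0⇒n0
[15] read 'b'  n0⇒n0
[16] read 'd'  n0⇒n1
[17] read 'b'  n1⇒n2
[18] read 'b'  n2⇒n3
[19] read 'a'  n3⇒n4  emit P0@[16:19]
[20] read 'd'  n4⇒n1 (via fail)
[21] read 'd'  n1⇒n5
[22] read 'b'  n5⇒n6
[23] read 'b'  n6⇒n7
[24] read 'd'  n7⇒n8  emit P1@[20:24]
[25] read 'd'  n8⇒n5 (via fail)
[26] read 'd'  n5⇒n5 (via fail)
[27] read 'b'  n5⇒n6
[28] read 'b'  n6⇒n7
[29] read 'd'  n7⇒n8  emit P1@[25:29]
[30] read 'd'  n8⇒n5 (via fail)
[31] read 'c'  n5⇒n0 (via fail)
[32] read 'd'  n0⇒n1
[33] read 'b'  n1⇒n2
[34] read 'b'  n2⇒n3
[35] read 'a'  n3⇒n4  emit P0@[32:35]
[36] read 'b'  n4⇒n0 (via fail)
[37] read 'a'  n0⇒n0
[38] read 'b'  n0⇒n0
[39] read 'd'  n0⇒n1
[40] read 'b'  n1⇒n2
[41] read 'b'  n2⇒n3
[42] read 'a'  n3⇒n4  emit P0@[39:42]
[43] read 'd'  n4⇒n1 (via fail)
[44] read 'd'  n1⇒n5
[45] read 'b'  n5⇒n6
[46] read 'b'  n6⇒n7
[47] read 'd'  n7⇒n8  emit P1@[43:47]
[48] read 'b'  n8⇒n2 (via fail)

Matches: [[3,0],[7,0],[19,0],[24,1],[29,1],[35,0],[42,0],[47,1]]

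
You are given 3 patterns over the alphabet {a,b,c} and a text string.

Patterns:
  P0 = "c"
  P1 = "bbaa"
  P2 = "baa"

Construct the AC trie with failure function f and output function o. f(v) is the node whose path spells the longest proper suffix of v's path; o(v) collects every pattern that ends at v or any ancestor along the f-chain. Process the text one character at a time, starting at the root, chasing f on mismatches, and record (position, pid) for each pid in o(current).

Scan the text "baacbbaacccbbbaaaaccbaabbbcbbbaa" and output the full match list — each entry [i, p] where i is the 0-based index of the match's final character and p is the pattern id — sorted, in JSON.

Construct AC machine:
Trie nodes:
  n0 'ε': b→2 c→1
  n1 'c': ·  [P0 ends]
  n2 'b': a→6 b→3
  n3 'bb': a→4
  n4 'bba': a→5
  n5 'bbaa': ·  [P1 ends]
  n6 'ba': a→7
  n7 'baa': ·  [P2 ends]

BFS fail/out derivation:
  fail(1) 'c': from fail(0)=0 chase 'c': 0 ⇒ 0;  out={0}∪out(0)={0}
  fail(2) 'b': from fail(0)=0 chase 'b': 0 ⇒ 0;  out=∅∪out(0)=∅
  fail(3) 'bb': from fail(2)=0 chase 'b': 0 ⇒ 2;  out=∅∪out(2)=∅
  fail(6) 'ba': from fail(2)=0 chase 'a': 0 ⇒ 0;  out=∅∪out(0)=∅
  fail(4) 'bba': from fail(3)=2 chase 'a': 2 ⇒ 6;  out=∅∪out(6)=∅
  fail(7) 'baa': from fail(6)=0 chase 'a': 0 ⇒ 0;  out={2}∪out(0)={2}
  fail(5) 'bbaa': from fail(4)=6 chase 'a': 6 ⇒ 7;  out={1}∪out(7)={1,2}

Text stream:
[0] read 'b'  n0⇒n2
[1] read 'a'  n2⇒n6
[2] read 'a'  n6⇒n7  emit P2@[0:2]
[3] read 'c'  n7⇒n1 (via fail)  emit P0@[3:3]
[4] read 'b'  n1⇒n2 (via fail)
[5] read 'b'  n2⇒n3
[6] read 'a'  n3⇒n4
[7] read 'a'  n4⇒n5  emit P1@[4:7],P2@[5:7]
[8] read 'c'  n5⇒n1 (via fail)  emit P0@[8:8]
[9] read 'c'  n1⇒n1 (via fail)  emit P0@[9:9]
[10] read 'c'  n1⇒n1 (via fail)  emit P0@[10:10]
[11] read 'b'  n1⇒n2 (via fail)
[12] read 'b'  n2⇒n3
[13] read 'b'  n3⇒n3 (via fail)
[14] read 'a'  n3⇒n4
[15] read 'a'  n4⇒n5  emit P1@[12:15],P2@[13:15]
[16] read 'a'  n5⇒n0 (via fail)
[17] read 'a'  n0⇒n0
[18] read 'c'  n0⇒n1  emit P0@[18:18]
[19] read 'c'  n1⇒n1 (via fail)  emit P0@[19:19]
[20] read 'b'  n1⇒n2 (via fail)
[21] read 'a'  n2⇒n6
[22] read 'a'  n6⇒n7  emit P2@[20:22]
[23] read 'b'  n7⇒n2 (via fail)
[24] read 'b'  n2⇒n3
[25] read 'b'  n3⇒n3 (via fail)
[26] read 'c'  n3⇒n1 (via fail)  emit P0@[26:26]
[27] read 'b'  n1⇒n2 (via fail)
[28] read 'b'  n2⇒n3
[29] read 'b'  n3⇒n3 (via fail)
[30] read 'a'  n3⇒n4
[31] read 'a'  n4⇒n5  emit P1@[28:31],P2@[29:31]

Matches: [[2,2],[3,0],[7,1],[7,2],[8,0],[9,0],[10,0],[15,1],[15,2],[18,0],[19,0],[22,2],[26,0],[31,1],[31,2]]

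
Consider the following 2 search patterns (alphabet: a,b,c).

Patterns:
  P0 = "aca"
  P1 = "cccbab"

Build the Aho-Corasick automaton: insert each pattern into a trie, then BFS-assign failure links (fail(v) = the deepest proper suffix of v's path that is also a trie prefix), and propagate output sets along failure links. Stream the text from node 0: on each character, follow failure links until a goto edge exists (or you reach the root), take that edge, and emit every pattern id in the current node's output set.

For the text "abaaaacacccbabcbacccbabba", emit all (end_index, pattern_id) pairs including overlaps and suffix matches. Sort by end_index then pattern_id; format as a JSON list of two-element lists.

Construct AC machine:
Trie (insert patterns):
  0='ε' goto a→1 c→4
  1='a' goto c→2
  2='ac' goto a→3
  3='aca' goto ·  [P0 ends]
  4='c' goto c→5
  5='cc' goto c→6
  6='ccc' goto b→7
  7='cccb' goto a→8
  8='cccba' goto b→9
  9='cccbab' goto ·  [P1 ends]

BFS fail/out derivation:
  fail(1) 'a': from fail(0)=0 chase 'a': 0 ⇒ 0;  out=∅∪out(0)=∅
  fail(4) 'c': from fail(0)=0 chase 'c': 0 ⇒ 0;  out=∅∪out(0)=∅
  fail(2) 'ac': from fail(1)=0 chase 'c': 0 ⇒ 4;  out=∅∪out(4)=∅
  fail(5) 'cc': from fail(4)=0 chase 'c': 0 ⇒ 4;  out=∅∪out(4)=∅
  fail(3) 'aca': from fail(2)=4 chase 'a': 4→0 ⇒ 1;  out={0}∪out(1)={0}
  fail(6) 'ccc': from fail(5)=4 chase 'c': 4 ⇒ 5;  out=∅∪out(5)=∅
  fail(7) 'cccb': from fail(6)=5 chase 'b': 5→4→0 ⇒ 0;  out=∅∪out(0)=∅
  fail(8) 'cccba': from fail(7)=0 chase 'a': 0 ⇒ 1;  out=∅∪out(1)=∅
  fail(9) 'cccbab': from fail(8)=1 chase 'b': 1→0 ⇒ 0;  out={1}∪out(0)={1}

Text stream:
i=0 'a': node 0→1
i=1 'b': node 1→0 (via fail)
i=2 'a': node 0→1
i=3 'a': node 1→1 (via fail)
i=4 'a': node 1→1 (via fail)
i=5 'a': node 1→1 (via fail)
i=6 'c': node 1→2
i=7 'a': node 2→3  → match P0@[5:7]
i=8 'c': node 3→2 (via fail)
i=9 'c': node 2→5 (via fail)
i=10 'c': node 5→6
i=11 'b': node 6→7
i=12 'a': node 7→8
i=13 'b': node 8→9  → match P1@[8:13]
i=14 'c': node 9→4 (via fail)
i=15 'b': node 4→0 (via fail)
i=16 'a': node 0→1
i=17 'c': node 1→2
i=18 'c': node 2→5 (via fail)
i=19 'c': node 5→6
i=20 'b': node 6→7
i=21 'a': node 7→8
i=22 'b': node 8→9  → match P1@[17:22]
i=23 'b': node 9→0 (via fail)
i=24 'a': node 0→1

Result: [[7,0],[13,1],[22,1]]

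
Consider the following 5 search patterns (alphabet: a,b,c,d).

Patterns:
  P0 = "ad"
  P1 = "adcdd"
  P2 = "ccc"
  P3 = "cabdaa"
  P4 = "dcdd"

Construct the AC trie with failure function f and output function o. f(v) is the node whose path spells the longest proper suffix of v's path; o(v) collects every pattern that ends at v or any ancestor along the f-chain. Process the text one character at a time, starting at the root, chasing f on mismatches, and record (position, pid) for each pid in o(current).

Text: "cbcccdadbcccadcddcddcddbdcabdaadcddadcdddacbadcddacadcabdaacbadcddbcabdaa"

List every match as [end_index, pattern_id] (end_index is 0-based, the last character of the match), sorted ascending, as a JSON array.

Construct AC machine:
Trie (insert patterns):
  n0 'ε': a→1 c→6 d→14
  n1 'a': d→2
  n2 'ad': c→3  ←P0
  n3 'adc': d→4
  n4 'adcd': d→5
  n5 'adcdd': ·  ←P1
  n6 'c': a→9 c→7
  n7 'cc': c→8
  n8 'ccc': ·  ←P2
  n9 'ca': b→10
  n10 'cab': d→11
  n11 'cabd': a→12
  n12 'cabda': a→13
  n13 'cabdaa': ·  ←P3
  n14 'd': c→15
  n15 'dc': d→16
  n16 'dcd': d→17
  n17 'dcdd': ·  ←P4

BFS fail/out derivation:
  n1('a'): parent n0 fail=0; on 'a' 0 → fail=0;  out ∅∪∅=∅
  n6('c'): parent n0 fail=0; on 'c' 0 → fail=0;  out ∅∪∅=∅
  n14('d'): parent n0 fail=0; on 'd' 0 → fail=0;  out ∅∪∅=∅
  n2('ad'): parent n1 fail=0; on 'd' 0 → fail=14;  out {0}∪∅={0}
  n7('cc'): parent n6 fail=0; on 'c' 0 → fail=6;  out ∅∪∅=∅
  n9('ca'): parent n6 fail=0; on 'a' 0 → fail=1;  out ∅∪∅=∅
  n15('dc'): parent n14 fail=0; on 'c' 0 → fail=6;  out ∅∪∅=∅
  n3('adc'): parent n2 fail=14; on 'c' 14 → fail=15;  out ∅∪∅=∅
  n8('ccc'): parent n7 fail=6; on 'c' 6 → fail=7;  out {2}∪∅={2}
  n10('cab'): parent n9 fail=1; on 'b' 1→0 → fail=0;  out ∅∪∅=∅
  n16('dcd'): parent n15 fail=6; on 'd' 6→0 → fail=14;  out ∅∪∅=∅
  n4('adcd'): parent n3 fail=15; on 'd' 15 → fail=16;  out ∅∪∅=∅
  n11('cabd'): parent n10 fail=0; on 'd' 0 → fail=14;  out ∅∪∅=∅
  n17('dcdd'): parent n16 fail=14; on 'd' 14→0 → fail=14;  out {4}∪∅={4}
  n5('adcdd'): parent n4 fail=16; on 'd' 16 → fail=17;  out {1}∪{4}={1,4}
  n12('cabda'): parent n11 fail=14; on 'a' 14→0 → fail=1;  out ∅∪∅=∅
  n13('cabdaa'): parent n12 fail=1; on 'a' 1→0 → fail=1;  out {3}∪∅={3}

Run:
[0] read 'c'  n0⇒n6
[1] read 'b'  n6⇒n0 (fail-walked)
[2] read 'c'  n0⇒n6
[3] read 'c'  n6⇒n7
[4] read 'c'  n7⇒n8  emit P2@[2:4]
[5] read 'd'  n8⇒n14 (fail-walked)
[6] read 'a'  n14⇒n1 (fail-walked)
[7] read 'd'  n1⇒n2  emit P0@[6:7]
[8] read 'b'  n2⇒n0 (fail-walked)
[9] read 'c'  n0⇒n6
[10] read 'c'  n6⇒n7
[11] read 'c'  n7⇒n8  emit P2@[9:11]
[12] read 'a'  n8⇒n9 (fail-walked)
[13] read 'd'  n9⇒n2 (fail-walked)  emit P0@[12:13]
[14] read 'c'  n2⇒n3
[15] read 'd'  n3⇒n4
[16] read 'd'  n4⇒n5  emit P1@[12:16],P4@[13:16]
[17] read 'c'  n5⇒n15 (fail-walked)
[18] read 'd'  n15⇒n16
[19] read 'd'  n16⇒n17  emit P4@[16:19]
[20] read 'c'  n17⇒n15 (fail-walked)
[21] read 'd'  n15⇒n16
[22] read 'd'  n16⇒n17  emit P4@[19:22]
[23] read 'b'  n17⇒n0 (fail-walked)
[24] read 'd'  n0⇒n14
[25] read 'c'  n14⇒n15
[26] read 'a'  n15⇒n9 (fail-walked)
[27] read 'b'  n9⇒n10
[28] read 'd'  n10⇒n11
[29] read 'a'  n11⇒n12
[30] read 'a'  n12⇒n13  emit P3@[25:30]
[31] read 'd'  n13⇒n2 (fail-walked)  emit P0@[30:31]
[32] read 'c'  n2⇒n3
[33] read 'd'  n3⇒n4
[34] read 'd'  n4⇒n5  emit P1@[30:34],P4@[31:34]
[35] read 'a'  n5⇒n1 (fail-walked)
[36] read 'd'  n1⇒n2  emit P0@[35:36]
[37] read 'c'  n2⇒n3
[38] read 'd'  n3⇒n4
[39] read 'd'  n4⇒n5  emit P1@[35:39],P4@[36:39]
[40] read 'd'  n5⇒n14 (fail-walked)
[41] read 'a'  n14⇒n1 (fail-walked)
[42] read 'c'  n1⇒n6 (fail-walked)
[43] read 'b'  n6⇒n0 (fail-walked)
[44] read 'a'  n0⇒n1
[45] read 'd'  n1⇒n2  emit P0@[44:45]
[46] read 'c'  n2⇒n3
[47] read 'd'  n3⇒n4
[48] read 'd'  n4⇒n5  emit P1@[44:48],P4@[45:48]
[49] read 'a'  n5⇒n1 (fail-walked)
[50] read 'c'  n1⇒n6 (fail-walked)
[51] read 'a'  n6⇒n9
[52] read 'd'  n9⇒n2 (fail-walked)  emit P0@[51:52]
[53] read 'c'  n2⇒n3
[54] read 'a'  n3⇒n9 (fail-walked)
[55] read 'b'  n9⇒n10
[56] read 'd'  n10⇒n11
[57] read 'a'  n11⇒n12
[58] read 'a'  n12⇒n13  emit P3@[53:58]
[59] read 'c'  n13⇒n6 (fail-walked)
[60] read 'b'  n6⇒n0 (fail-walked)
[61] read 'a'  n0⇒n1
[62] read 'd'  n1⇒n2  emit P0@[61:62]
[63] read 'c'  n2⇒n3
[64] read 'd'  n3⇒n4
[65] read 'd'  n4⇒n5  emit P1@[61:65],P4@[62:65]
[66] read 'b'  n5⇒n0 (fail-walked)
[67] read 'c'  n0⇒n6
[68] read 'a'  n6⇒n9
[69] read 'b'  n9⇒n10
[70] read 'd'  n10⇒n11
[71] read 'a'  n11⇒n12
[72] read 'a'  n12⇒n13  emit P3@[67:72]

Matches: [[4,2],[7,0],[11,2],[13,0],[16,1],[16,4],[19,4],[22,4],[30,3],[31,0],[34,1],[34,4],[36,0],[39,1],[39,4],[45,0],[48,1],[48,4],[52,0],[58,3],[62,0],[65,1],[65,4],[72,3]]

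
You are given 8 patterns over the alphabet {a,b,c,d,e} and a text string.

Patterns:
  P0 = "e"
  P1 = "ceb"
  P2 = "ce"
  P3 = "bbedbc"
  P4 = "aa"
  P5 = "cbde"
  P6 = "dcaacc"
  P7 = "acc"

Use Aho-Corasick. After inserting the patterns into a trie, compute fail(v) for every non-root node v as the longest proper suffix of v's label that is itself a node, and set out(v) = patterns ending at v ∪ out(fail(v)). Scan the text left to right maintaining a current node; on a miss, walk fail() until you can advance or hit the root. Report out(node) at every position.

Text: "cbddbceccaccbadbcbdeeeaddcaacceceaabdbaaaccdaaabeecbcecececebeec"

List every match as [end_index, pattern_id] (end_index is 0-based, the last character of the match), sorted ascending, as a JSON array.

Construct AC machine:
Trie (insert patterns):
  n0 'ε': a→11 b→5 c→2 d→16 e→1
  n1 'e': ·  ←P0
  n2 'c': b→13 e→3
  n3 'ce': b→4  ←P2
  n4 'ceb': ·  ←P1
  n5 'b': b→6
  n6 'bb': e→7
  n7 'bbe': d→8
  n8 'bbed': b→9
  n9 'bbedb': c→10
  n10 'bbedbc': ·  ←P3
  n11 'a': a→12 c→22
  n12 'aa': ·  ←P4
  n13 'cb': d→14
  n14 'cbd': e→15
  n15 'cbde': ·  ←P5
  n16 'd': c→17
  n17 'dc': a→18
  n18 'dca': a→19
  n19 'dcaa': c→20
  n20 'dcaac': c→21
  n21 'dcaacc': ·  ←P6
  n22 'ac': c→23
  n23 'acc': ·  ←P7

Failure links (BFS by depth):
  fail(1) 'e': from fail(0)=0 chase 'e': 0 ⇒ 0;  out={0}∪out(0)={0}
  fail(2) 'c': from fail(0)=0 chase 'c': 0 ⇒ 0;  out=∅∪out(0)=∅
  fail(5) 'b': from fail(0)=0 chase 'b': 0 ⇒ 0;  out=∅∪out(0)=∅
  fail(11) 'a': from fail(0)=0 chase 'a': 0 ⇒ 0;  out=∅∪out(0)=∅
  fail(16) 'd': from fail(0)=0 chase 'd': 0 ⇒ 0;  out=∅∪out(0)=∅
  fail(3) 'ce': from fail(2)=0 chase 'e': 0 ⇒ 1;  out={2}∪out(1)={0,2}
  fail(6) 'bb': from fail(5)=0 chase 'b': 0 ⇒ 5;  out=∅∪out(5)=∅
  fail(12) 'aa': from fail(11)=0 chase 'a': 0 ⇒ 11;  out={4}∪out(11)={4}
  fail(13) 'cb': from fail(2)=0 chase 'b': 0 ⇒ 5;  out=∅∪out(5)=∅
  fail(17) 'dc': from fail(16)=0 chase 'c': 0 ⇒ 2;  out=∅∪out(2)=∅
  fail(22) 'ac': from fail(11)=0 chase 'c': 0 ⇒ 2;  out=∅∪out(2)=∅
  fail(4) 'ceb': from fail(3)=1 chase 'b': 1→0 ⇒ 5;  out={1}∪out(5)={1}
  fail(7) 'bbe': from fail(6)=5 chase 'e': 5→0 ⇒ 1;  out=∅∪out(1)={0}
  fail(14) 'cbd': from fail(13)=5 chase 'd': 5→0 ⇒ 16;  out=∅∪out(16)=∅
  fail(18) 'dca': from fail(17)=2 chase 'a': 2→0 ⇒ 11;  out=∅∪out(11)=∅
  fail(23) 'acc': from fail(22)=2 chase 'c': 2→0 ⇒ 2;  out={7}∪out(2)={7}
  fail(8) 'bbed': from fail(7)=1 chase 'd': 1→0 ⇒ 16;  out=∅∪out(16)=∅
  fail(15) 'cbde': from fail(14)=16 chase 'e': 16→0 ⇒ 1;  out={5}∪out(1)={0,5}
  fail(19) 'dcaa': from fail(18)=11 chase 'a': 11 ⇒ 12;  out=∅∪out(12)={4}
  fail(9) 'bbedb': from fail(8)=16 chase 'b': 16→0 ⇒ 5;  out=∅∪out(5)=∅
  fail(20) 'dcaac': from fail(19)=12 chase 'c': 12→11 ⇒ 22;  out=∅∪out(22)=∅
  fail(10) 'bbedbc': from fail(9)=5 chase 'c': 5→0 ⇒ 2;  out={3}∪out(2)={3}
  fail(21) 'dcaacc': from fail(20)=22 chase 'c': 22 ⇒ 23;  out={6}∪out(23)={6,7}

Scan:
[0] read 'c'  n0⇒n2
[1] read 'b'  n2⇒n13
[2] read 'd'  n13⇒n14
[3] read 'd'  n14⇒n16 ·f
[4] read 'b'  n16⇒n5 ·f
[5] read 'c'  n5⇒n2 ·f
[6] read 'e'  n2⇒n3  ** P0@[6:6],P2@[5:6]
[7] read 'c'  n3⇒n2 ·f
[8] read 'c'  n2⇒n2 ·f
[9] read 'a'  n2⇒n11 ·f
[10] read 'c'  n11⇒n22
[11] read 'c'  n22⇒n23  ** P7@[9:11]
[12] read 'b'  n23⇒n13 ·f
[13] read 'a'  n13⇒n11 ·f
[14] read 'd'  n11⇒n16 ·f
[15] read 'b'  n16⇒n5 ·f
[16] read 'c'  n5⇒n2 ·f
[17] read 'b'  n2⇒n13
[18] read 'd'  n13⇒n14
[19] read 'e'  n14⇒n15  ** P0@[19:19],P5@[16:19]
[20] read 'e'  n15⇒n1 ·f  ** P0@[20:20]
[21] read 'e'  n1⇒n1 ·f  ** P0@[21:21]
[22] read 'a'  n1⇒n11 ·f
[23] read 'd'  n11⇒n16 ·f
[24] read 'd'  n16⇒n16 ·f
[25] read 'c'  n16⇒n17
[26] read 'a'  n17⇒n18
[27] read 'a'  n18⇒n19  ** P4@[26:27]
[28] read 'c'  n19⇒n20
[29] read 'c'  n20⇒n21  ** P6@[24:29],P7@[27:29]
[30] read 'e'  n21⇒n3 ·f  ** P0@[30:30],P2@[29:30]
[31] read 'c'  n3⇒n2 ·f
[32] read 'e'  n2⇒n3  ** P0@[32:32],P2@[31:32]
[33] read 'a'  n3⇒n11 ·f
[34] read 'a'  n11⇒n12  ** P4@[33:34]
[35] read 'b'  n12⇒n5 ·f
[36] read 'd'  n5⇒n16 ·f
[37] read 'b'  n16⇒n5 ·f
[38] read 'a'  n5⇒n11 ·f
[39] read 'a'  n11⇒n12  ** P4@[38:39]
[40] read 'a'  n12⇒n12 ·f  ** P4@[39:40]
[41] read 'c'  n12⇒n22 ·f
[42] read 'c'  n22⇒n23  ** P7@[40:42]
[43] read 'd'  n23⇒n16 ·f
[44] read 'a'  n16⇒n11 ·f
[45] read 'a'  n11⇒n12  ** P4@[44:45]
[46] read 'a'  n12⇒n12 ·f  ** P4@[45:46]
[47] read 'b'  n12⇒n5 ·f
[48] read 'e'  n5⇒n1 ·f  ** P0@[48:48]
[49] read 'e'  n1⇒n1 ·f  ** P0@[49:49]
[50] read 'c'  n1⇒n2 ·f
[51] read 'b'  n2⇒n13
[52] read 'c'  n13⇒n2 ·f
[53] read 'e'  n2⇒n3  ** P0@[53:53],P2@[52:53]
[54] read 'c'  n3⇒n2 ·f
[55] read 'e'  n2⇒n3  ** P0@[55:55],P2@[54:55]
[56] read 'c'  n3⇒n2 ·f
[57] read 'e'  n2⇒n3  ** P0@[57:57],P2@[56:57]
[58] read 'c'  n3⇒n2 ·f
[59] read 'e'  n2⇒n3  ** P0@[59:59],P2@[58:59]
[60] read 'b'  n3⇒n4  ** P1@[58:60]
[61] read 'e'  n4⇒n1 ·f  ** P0@[61:61]
[62] read 'e'  n1⇒n1 ·f  ** P0@[62:62]
[63] read 'c'  n1⇒n2 ·f

Result: [[6,0],[6,2],[11,7],[19,0],[19,5],[20,0],[21,0],[27,4],[29,6],[29,7],[30,0],[30,2],[32,0],[32,2],[34,4],[39,4],[40,4],[42,7],[45,4],[46,4],[48,0],[49,0],[53,0],[53,2],[55,0],[55,2],[57,0],[57,2],[59,0],[59,2],[60,1],[61,0],[62,0]]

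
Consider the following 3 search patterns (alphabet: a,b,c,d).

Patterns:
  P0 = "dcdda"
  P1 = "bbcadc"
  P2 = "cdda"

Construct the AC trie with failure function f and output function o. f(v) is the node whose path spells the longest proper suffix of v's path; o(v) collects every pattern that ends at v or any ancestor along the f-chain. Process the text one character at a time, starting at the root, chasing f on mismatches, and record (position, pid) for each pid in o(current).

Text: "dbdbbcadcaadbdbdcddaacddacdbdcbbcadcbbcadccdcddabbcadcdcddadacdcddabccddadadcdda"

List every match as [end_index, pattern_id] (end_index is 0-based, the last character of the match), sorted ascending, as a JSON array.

Build automaton:
Trie nodes:
  0='ε' goto b→6 c→12 d→1
  1='d' goto c→2
  2='dc' goto d→3
  3='dcd' goto d→4
  4='dcdd' goto a→5
  5='dcdda' goto ·  [P0 ends]
  6='b' goto b→7
  7='bb' goto c→8
  8='bbc' goto a→9
  9='bbca' goto d→10
  10='bbcad' goto c→11
  11='bbcadc' goto ·  [P1 ends]
  12='c' goto d→13
  13='cd' goto d→14
  14='cdd' goto a→15
  15='cdda' goto ·  [P2 ends]

Failure links (BFS by depth):
  n1('d'): parent n0 fail=0; on 'd' 0 → fail=0;  out ∅∪∅=∅
  n6('b'): parent n0 fail=0; on 'b' 0 → fail=0;  out ∅∪∅=∅
  n12('c'): parent n0 fail=0; on 'c' 0 → fail=0;  out ∅∪∅=∅
  n2('dc'): parent n1 fail=0; on 'c' 0 → fail=12;  out ∅∪∅=∅
  n7('bb'): parent n6 fail=0; on 'b' 0 → fail=6;  out ∅∪∅=∅
  n13('cd'): parent n12 fail=0; on 'd' 0 → fail=1;  out ∅∪∅=∅
  n3('dcd'): parent n2 fail=12; on 'd' 12 → fail=13;  out ∅∪∅=∅
  n8('bbc'): parent n7 fail=6; on 'c' 6→0 → fail=12;  out ∅∪∅=∅
  n14('cdd'): parent n13 fail=1; on 'd' 1→0 → fail=1;  out ∅∪∅=∅
  n4('dcdd'): parent n3 fail=13; on 'd' 13 → fail=14;  out ∅∪∅=∅
  n9('bbca'): parent n8 fail=12; on 'a' 12→0 → fail=0;  out ∅∪∅=∅
  n15('cdda'): parent n14 fail=1; on 'a' 1→0 → fail=0;  out {2}∪∅={2}
  n5('dcdda'): parent n4 fail=14; on 'a' 14 → fail=15;  out {0}∪{2}={0,2}
  n10('bbcad'): parent n9 fail=0; on 'd' 0 → fail=1;  out ∅∪∅=∅
  n11('bbcadc'): parent n10 fail=1; on 'c' 1 → fail=2;  out {1}∪∅={1}

Scan:
[0] read 'd'  n0⇒n1
[1] read 'b'  n1⇒n6 (via fail)
[2] read 'd'  n6⇒n1 (via fail)
[3] read 'b'  n1⇒n6 (via fail)
[4] read 'b'  n6⇒n7
[5] read 'c'  n7⇒n8
[6] read 'a'  n8⇒n9
[7] read 'd'  n9⇒n10
[8] read 'c'  n10⇒n11  ** P1@[3:8]
[9] read 'a'  n11⇒n0 (via fail)
[10] read 'a'  n0⇒n0
[11] read 'd'  n0⇒n1
[12] read 'b'  n1⇒n6 (via fail)
[13] read 'd'  n6⇒n1 (via fail)
[14] read 'b'  n1⇒n6 (via fail)
[15] read 'd'  n6⇒n1 (via fail)
[16] read 'c'  n1⇒n2
[17] read 'd'  n2⇒n3
[18] read 'd'  n3⇒n4
[19] read 'a'  n4⇒n5  ** P0@[15:19],P2@[16:19]
[20] read 'a'  n5⇒n0 (via fail)
[21] read 'c'  n0⇒n12
[22] read 'd'  n12⇒n13
[23] read 'd'  n13⇒n14
[24] read 'a'  n14⇒n15  ** P2@[21:24]
[25] read 'c'  n15⇒n12 (via fail)
[26] read 'd'  n12⇒n13
[27] read 'b'  n13⇒n6 (via fail)
[28] read 'd'  n6⇒n1 (via fail)
[29] read 'c'  n1⇒n2
[30] read 'b'  n2⇒n6 (via fail)
[31] read 'b'  n6⇒n7
[32] read 'c'  n7⇒n8
[33] read 'a'  n8⇒n9
[34] read 'd'  n9⇒n10
[35] read 'c'  n10⇒n11  ** P1@[30:35]
[36] read 'b'  n11⇒n6 (via fail)
[37] read 'b'  n6⇒n7
[38] read 'c'  n7⇒n8
[39] read 'a'  n8⇒n9
[40] read 'd'  n9⇒n10
[41] read 'c'  n10⇒n11  ** P1@[36:41]
[42] read 'c'  n11⇒n12 (via fail)
[43] read 'd'  n12⇒n13
[44] read 'c'  n13⇒n2 (via fail)
[45] read 'd'  n2⇒n3
[46] read 'd'  n3⇒n4
[47] read 'a'  n4⇒n5  ** P0@[43:47],P2@[44:47]
[48] read 'b'  n5⇒n6 (via fail)
[49] read 'b'  n6⇒n7
[50] read 'c'  n7⇒n8
[51] read 'a'  n8⇒n9
[52] read 'd'  n9⇒n10
[53] read 'c'  n10⇒n11  ** P1@[48:53]
[54] read 'd'  n11⇒n3 (via fail)
[55] read 'c'  n3⇒n2 (via fail)
[56] read 'd'  n2⇒n3
[57] read 'd'  n3⇒n4
[58] read 'a'  n4⇒n5  ** P0@[54:58],P2@[55:58]
[59] read 'd'  n5⇒n1 (via fail)
[60] read 'a'  n1⇒n0 (via fail)
[61] read 'c'  n0⇒n12
[62] read 'd'  n12⇒n13
[63] read 'c'  n13⇒n2 (via fail)
[64] read 'd'  n2⇒n3
[65] read 'd'  n3⇒n4
[66] read 'a'  n4⇒n5  ** P0@[62:66],P2@[63:66]
[67] read 'b'  n5⇒n6 (via fail)
[68] read 'c'  n6⇒n12 (via fail)
[69] read 'c'  n12⇒n12 (via fail)
[70] read 'd'  n12⇒n13
[71] read 'd'  n13⇒n14
[72] read 'a'  n14⇒n15  ** P2@[69:72]
[73] read 'd'  n15⇒n1 (via fail)
[74] read 'a'  n1⇒n0 (via fail)
[75] read 'd'  n0⇒n1
[76] read 'c'  n1⇒n2
[77] read 'd'  n2⇒n3
[78] read 'd'  n3⇒n4
[79] read 'a'  n4⇒n5  ** P0@[75:79],P2@[76:79]

Result: [[8,1],[19,0],[19,2],[24,2],[35,1],[41,1],[47,0],[47,2],[53,1],[58,0],[58,2],[66,0],[66,2],[72,2],[79,0],[79,2]]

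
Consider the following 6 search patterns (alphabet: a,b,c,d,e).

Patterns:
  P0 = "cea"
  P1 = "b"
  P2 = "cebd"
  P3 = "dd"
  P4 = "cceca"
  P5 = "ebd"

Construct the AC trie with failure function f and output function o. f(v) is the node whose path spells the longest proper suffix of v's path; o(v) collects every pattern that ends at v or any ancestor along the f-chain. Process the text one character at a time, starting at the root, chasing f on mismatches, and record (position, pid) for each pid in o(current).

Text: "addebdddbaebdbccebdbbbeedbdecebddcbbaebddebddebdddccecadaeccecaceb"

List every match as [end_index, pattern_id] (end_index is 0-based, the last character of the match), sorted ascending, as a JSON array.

Construct AC machine:
Trie (insert patterns):
  0='ε' goto b→4 c→1 d→7 e→13
  1='c' goto c→9 e→2
  2='ce' goto a→3 b→5
  3='cea' goto ·  ←P0
  4='b' goto ·  ←P1
  5='ceb' goto d→6
  6='cebd' goto ·  ←P2
  7='d' goto d→8
  8='dd' goto ·  ←P3
  9='cc' goto e→10
  10='cce' goto c→11
  11='ccec' goto a→12
  12='cceca' goto ·  ←P4
  13='e' goto b→14
  14='eb' goto d→15
  15='ebd' goto ·  ←P5

Failure links (BFS by depth):
  fail(1) 'c': from fail(0)=0 chase 'c': 0 ⇒ 0;  out=∅∪out(0)=∅
  fail(4) 'b': from fail(0)=0 chase 'b': 0 ⇒ 0;  out={1}∪out(0)={1}
  fail(7) 'd': from fail(0)=0 chase 'd': 0 ⇒ 0;  out=∅∪out(0)=∅
  fail(13) 'e': from fail(0)=0 chase 'e': 0 ⇒ 0;  out=∅∪out(0)=∅
  fail(2) 'ce': from fail(1)=0 chase 'e': 0 ⇒ 13;  out=∅∪out(13)=∅
  fail(8) 'dd': from fail(7)=0 chase 'd': 0 ⇒ 7;  out={3}∪out(7)={3}
  fail(9) 'cc': from fail(1)=0 chase 'c': 0 ⇒ 1;  out=∅∪out(1)=∅
  fail(14) 'eb': from fail(13)=0 chase 'b': 0 ⇒ 4;  out=∅∪out(4)={1}
  fail(3) 'cea': from fail(2)=13 chase 'a': 13→0 ⇒ 0;  out={0}∪out(0)={0}
  fail(5) 'ceb': from fail(2)=13 chase 'b': 13 ⇒ 14;  out=∅∪out(14)={1}
  fail(10) 'cce': from fail(9)=1 chase 'e': 1 ⇒ 2;  out=∅∪out(2)=∅
  fail(15) 'ebd': from fail(14)=4 chase 'd': 4→0 ⇒ 7;  out={5}∪out(7)={5}
  fail(6) 'cebd': from fail(5)=14 chase 'd': 14 ⇒ 15;  out={2}∪out(15)={2,5}
  fail(11) 'ccec': from fail(10)=2 chase 'c': 2→13→0 ⇒ 1;  out=∅∪out(1)=∅
  fail(12) 'cceca': from fail(11)=1 chase 'a': 1→0 ⇒ 0;  out={4}∪out(0)={4}

Run:
pos 0 'a': at 0
pos 1 'd': at 7
pos 2 'd': at 8  ** P3@[1:2]
pos 3 'e': at 13 (via fail)
pos 4 'b': at 14  ** P1@[4:4]
pos 5 'd': at 15  ** P5@[3:5]
pos 6 'd': at 8 (via fail)  ** P3@[5:6]
pos 7 'd': at 8 (via fail)  ** P3@[6:7]
pos 8 'b': at 4 (via fail)  ** P1@[8:8]
pos 9 'a': at 0 (via fail)
pos 10 'e': at 13
pos 11 'b': at 14  ** P1@[11:11]
pos 12 'd': at 15  ** P5@[10:12]
pos 13 'b': at 4 (via fail)  ** P1@[13:13]
pos 14 'c': at 1 (via fail)
pos 15 'c': at 9
pos 16 'e': at 10
pos 17 'b': at 5 (via fail)  ** P1@[17:17]
pos 18 'd': at 6  ** P2@[15:18],P5@[16:18]
pos 19 'b': at 4 (via fail)  ** P1@[19:19]
pos 20 'b': at 4 (via fail)  ** P1@[20:20]
pos 21 'b': at 4 (via fail)  ** P1@[21:21]
pos 22 'e': at 13 (via fail)
pos 23 'e': at 13 (via fail)
pos 24 'd': at 7 (via fail)
pos 25 'b': at 4 (via fail)  ** P1@[25:25]
pos 26 'd': at 7 (via fail)
pos 27 'e': at 13 (via fail)
pos 28 'c': at 1 (via fail)
pos 29 'e': at 2
pos 30 'b': at 5  ** P1@[30:30]
pos 31 'd': at 6  ** P2@[28:31],P5@[29:31]
pos 32 'd': at 8 (via fail)  ** P3@[31:32]
pos 33 'c': at 1 (via fail)
pos 34 'b': at 4 (via fail)  ** P1@[34:34]
pos 35 'b': at 4 (via fail)  ** P1@[35:35]
pos 36 'a': at 0 (via fail)
pos 37 'e': at 13
pos 38 'b': at 14  ** P1@[38:38]
pos 39 'd': at 15  ** P5@[37:39]
pos 40 'd': at 8 (via fail)  ** P3@[39:40]
pos 41 'e': at 13 (via fail)
pos 42 'b': at 14  ** P1@[42:42]
pos 43 'd': at 15  ** P5@[41:43]
pos 44 'd': at 8 (via fail)  ** P3@[43:44]
pos 45 'e': at 13 (via fail)
pos 46 'b': at 14  ** P1@[46:46]
pos 47 'd': at 15  ** P5@[45:47]
pos 48 'd': at 8 (via fail)  ** P3@[47:48]
pos 49 'd': at 8 (via fail)  ** P3@[48:49]
pos 50 'c': at 1 (via fail)
pos 51 'c': at 9
pos 52 'e': at 10
pos 53 'c': at 11
pos 54 'a': at 12  ** P4@[50:54]
pos 55 'd': at 7 (via fail)
pos 56 'a': at 0 (via fail)
pos 57 'e': at 13
pos 58 'c': at 1 (via fail)
pos 59 'c': at 9
pos 60 'e': at 10
pos 61 'c': at 11
pos 62 'a': at 12  ** P4@[58:62]
pos 63 'c': at 1 (via fail)
pos 64 'e': at 2
pos 65 'b': at 5  ** P1@[65:65]

Matches: [[2,3],[4,1],[5,5],[6,3],[7,3],[8,1],[11,1],[12,5],[13,1],[17,1],[18,2],[18,5],[19,1],[20,1],[21,1],[25,1],[30,1],[31,2],[31,5],[32,3],[34,1],[35,1],[38,1],[39,5],[40,3],[42,1],[43,5],[44,3],[46,1],[47,5],[48,3],[49,3],[54,4],[62,4],[65,1]]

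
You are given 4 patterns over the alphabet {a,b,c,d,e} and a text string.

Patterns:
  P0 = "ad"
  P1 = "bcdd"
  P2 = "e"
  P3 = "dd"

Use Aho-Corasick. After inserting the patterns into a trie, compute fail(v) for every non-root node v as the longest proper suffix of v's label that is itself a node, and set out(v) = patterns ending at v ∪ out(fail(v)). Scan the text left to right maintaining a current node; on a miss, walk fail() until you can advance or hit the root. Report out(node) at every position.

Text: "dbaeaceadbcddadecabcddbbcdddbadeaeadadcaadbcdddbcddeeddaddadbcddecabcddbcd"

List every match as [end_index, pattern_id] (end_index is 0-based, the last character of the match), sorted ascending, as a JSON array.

Build automaton:
Trie (insert patterns):
  n0 'ε': a→1 b→3 d→8 e→7
  n1 'a': d→2
  n2 'ad': ·  [P0 ends]
  n3 'b': c→4
  n4 'bc': d→5
  n5 'bcd': d→6
  n6 'bcdd': ·  [P1 ends]
  n7 'e': ·  [P2 ends]
  n8 'd': d→9
  n9 'dd': ·  [P3 ends]

Failure links (BFS by depth):
  n1('a'): parent n0 fail=0; on 'a' 0 → fail=0;  out ∅∪∅=∅
  n3('b'): parent n0 fail=0; on 'b' 0 → fail=0;  out ∅∪∅=∅
  n7('e'): parent n0 fail=0; on 'e' 0 → fail=0;  out {2}∪∅={2}
  n8('d'): parent n0 fail=0; on 'd' 0 → fail=0;  out ∅∪∅=∅
  n2('ad'): parent n1 fail=0; on 'd' 0 → fail=8;  out {0}∪∅={0}
  n4('bc'): parent n3 fail=0; on 'c' 0 → fail=0;  out ∅∪∅=∅
  n9('dd'): parent n8 fail=0; on 'd' 0 → fail=8;  out {3}∪∅={3}
  n5('bcd'): parent n4 fail=0; on 'd' 0 → fail=8;  out ∅∪∅=∅
  n6('bcdd'): parent n5 fail=8; on 'd' 8 → fail=9;  out {1}∪{3}={1,3}

Run:
[0] read 'd'  n0⇒n8
[1] read 'b'  n8⇒n3 (fail-walked)
[2] read 'a'  n3⇒n1 (fail-walked)
[3] read 'e'  n1⇒n7 (fail-walked)  → match P2@[3:3]
[4] read 'a'  n7⇒n1 (fail-walked)
[5] read 'c'  n1⇒n0 (fail-walked)
[6] read 'e'  n0⇒n7  → match P2@[6:6]
[7] read 'a'  n7⇒n1 (fail-walked)
[8] read 'd'  n1⇒n2  → match P0@[7:8]
[9] read 'b'  n2⇒n3 (fail-walked)
[10] read 'c'  n3⇒n4
[11] read 'd'  n4⇒n5
[12] read 'd'  n5⇒n6  → match P1@[9:12],P3@[11:12]
[13] read 'a'  n6⇒n1 (fail-walked)
[14] read 'd'  n1⇒n2  → match P0@[13:14]
[15] read 'e'  n2⇒n7 (fail-walked)  → match P2@[15:15]
[16] read 'c'  n7⇒n0 (fail-walked)
[17] read 'a'  n0⇒n1
[18] read 'b'  n1⇒n3 (fail-walked)
[19] read 'c'  n3⇒n4
[20] read 'd'  n4⇒n5
[21] read 'd'  n5⇒n6  → match P1@[18:21],P3@[20:21]
[22] read 'b'  n6⇒n3 (fail-walked)
[23] read 'b'  n3⇒n3 (fail-walked)
[24] read 'c'  n3⇒n4
[25] read 'd'  n4⇒n5
[26] read 'd'  n5⇒n6  → match P1@[23:26],P3@[25:26]
[27] read 'd'  n6⇒n9 (fail-walked)  → match P3@[26:27]
[28] read 'b'  n9⇒n3 (fail-walked)
[29] read 'a'  n3⇒n1 (fail-walked)
[30] read 'd'  n1⇒n2  → match P0@[29:30]
[31] read 'e'  n2⇒n7 (fail-walked)  → match P2@[31:31]
[32] read 'a'  n7⇒n1 (fail-walked)
[33] read 'e'  n1⇒n7 (fail-walked)  → match P2@[33:33]
[34] read 'a'  n7⇒n1 (fail-walked)
[35] read 'd'  n1⇒n2  → match P0@[34:35]
[36] read 'a'  n2⇒n1 (fail-walked)
[37] read 'd'  n1⇒n2  → match P0@[36:37]
[38] read 'c'  n2⇒n0 (fail-walked)
[39] read 'a'  n0⇒n1
[40] read 'a'  n1⇒n1 (fail-walked)
[41] read 'd'  n1⇒n2  → match P0@[40:41]
[42] read 'b'  n2⇒n3 (fail-walked)
[43] read 'c'  n3⇒n4
[44] read 'd'  n4⇒n5
[45] read 'd'  n5⇒n6  → match P1@[42:45],P3@[44:45]
[46] read 'd'  n6⇒n9 (fail-walked)  → match P3@[45:46]
[47] read 'b'  n9⇒n3 (fail-walked)
[48] read 'c'  n3⇒n4
[49] read 'd'  n4⇒n5
[50] read 'd'  n5⇒n6  → match P1@[47:50],P3@[49:50]
[51] read 'e'  n6⇒n7 (fail-walked)  → match P2@[51:51]
[52] read 'e'  n7⇒n7 (fail-walked)  → match P2@[52:52]
[53] read 'd'  n7⇒n8 (fail-walked)
[54] read 'd'  n8⇒n9  → match P3@[53:54]
[55] read 'a'  n9⇒n1 (fail-walked)
[56] read 'd'  n1⇒n2  → match P0@[55:56]
[57] read 'd'  n2⇒n9 (fail-walked)  → match P3@[56:57]
[58] read 'a'  n9⇒n1 (fail-walked)
[59] read 'd'  n1⇒n2  → match P0@[58:59]
[60] read 'b'  n2⇒n3 (fail-walked)
[61] read 'c'  n3⇒n4
[62] read 'd'  n4⇒n5
[63] read 'd'  n5⇒n6  → match P1@[60:63],P3@[62:63]
[64] read 'e'  n6⇒n7 (fail-walked)  → match P2@[64:64]
[65] read 'c'  n7⇒n0 (fail-walked)
[66] read 'a'  n0⇒n1
[67] read 'b'  n1⇒n3 (fail-walked)
[68] read 'c'  n3⇒n4
[69] read 'd'  n4⇒n5
[70] read 'd'  n5⇒n6  → match P1@[67:70],P3@[69:70]
[71] read 'b'  n6⇒n3 (fail-walked)
[72] read 'c'  n3⇒n4
[73] read 'd'  n4⇒n5

All matches (sorted): [[3,2],[6,2],[8,0],[12,1],[12,3],[14,0],[15,2],[21,1],[21,3],[26,1],[26,3],[27,3],[30,0],[31,2],[33,2],[35,0],[37,0],[41,0],[45,1],[45,3],[46,3],[50,1],[50,3],[51,2],[52,2],[54,3],[56,0],[57,3],[59,0],[63,1],[63,3],[64,2],[70,1],[70,3]]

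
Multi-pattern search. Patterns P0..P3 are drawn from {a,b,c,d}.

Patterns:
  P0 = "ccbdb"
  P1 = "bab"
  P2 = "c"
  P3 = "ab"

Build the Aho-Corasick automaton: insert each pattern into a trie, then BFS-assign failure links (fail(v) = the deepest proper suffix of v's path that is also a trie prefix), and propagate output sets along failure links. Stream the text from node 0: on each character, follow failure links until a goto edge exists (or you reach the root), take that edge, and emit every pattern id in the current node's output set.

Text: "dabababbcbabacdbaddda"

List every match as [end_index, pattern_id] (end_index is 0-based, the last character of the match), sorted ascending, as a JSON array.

Build automaton:
Trie (insert patterns):
  n0 'ε': a→9 b→6 c→1
  n1 'c': c→2  ←P2
  n2 'cc': b→3
  n3 'ccb': d→4
  n4 'ccbd': b→5
  n5 'ccbdb': ·  ←P0
  n6 'b': a→7
  n7 'ba': b→8
  n8 'bab': ·  ←P1
  n9 'a': b→10
  n10 'ab': ·  ←P3

BFS fail/out derivation:
  fail(1) 'c': from fail(0)=0 chase 'c': 0 ⇒ 0;  out={2}∪out(0)={2}
  fail(6) 'b': from fail(0)=0 chase 'b': 0 ⇒ 0;  out=∅∪out(0)=∅
  fail(9) 'a': from fail(0)=0 chase 'a': 0 ⇒ 0;  out=∅∪out(0)=∅
  fail(2) 'cc': from fail(1)=0 chase 'c': 0 ⇒ 1;  out=∅∪out(1)={2}
  fail(7) 'ba': from fail(6)=0 chase 'a': 0 ⇒ 9;  out=∅∪out(9)=∅
  fail(10) 'ab': from fail(9)=0 chase 'b': 0 ⇒ 6;  out={3}∪out(6)={3}
  fail(3) 'ccb': from fail(2)=1 chase 'b': 1→0 ⇒ 6;  out=∅∪out(6)=∅
  fail(8) 'bab': from fail(7)=9 chase 'b': 9 ⇒ 10;  out={1}∪out(10)={1,3}
  fail(4) 'ccbd': from fail(3)=6 chase 'd': 6→0 ⇒ 0;  out=∅∪out(0)=∅
  fail(5) 'ccbdb': from fail(4)=0 chase 'b': 0 ⇒ 6;  out={0}∪out(6)={0}

Scan:
[0] read 'd'  n0⇒n0
[1] read 'a'  n0⇒n9
[2] read 'b'  n9⇒n10  emit P3@[1:2]
[3] read 'a'  n10⇒n7 (fail-walked)
[4] read 'b'  n7⇒n8  emit P1@[2:4],P3@[3:4]
[5] read 'a'  n8⇒n7 (fail-walked)
[6] read 'b'  n7⇒n8  emit P1@[4:6],P3@[5:6]
[7] read 'b'  n8⇒n6 (fail-walked)
[8] read 'c'  n6⇒n1 (fail-walked)  emit P2@[8:8]
[9] read 'b'  n1⇒n6 (fail-walked)
[10] read 'a'  n6⇒n7
[11] read 'b'  n7⇒n8  emit P1@[9:11],P3@[10:11]
[12] read 'a'  n8⇒n7 (fail-walked)
[13] read 'c'  n7⇒n1 (fail-walked)  emit P2@[13:13]
[14] read 'd'  n1⇒n0 (fail-walked)
[15] read 'b'  n0⇒n6
[16] read 'a'  n6⇒n7
[17] read 'd'  n7⇒n0 (fail-walked)
[18] read 'd'  n0⇒n0
[19] read 'd'  n0⇒n0
[20] read 'a'  n0⇒n9

All matches (sorted): [[2,3],[4,1],[4,3],[6,1],[6,3],[8,2],[11,1],[11,3],[13,2]]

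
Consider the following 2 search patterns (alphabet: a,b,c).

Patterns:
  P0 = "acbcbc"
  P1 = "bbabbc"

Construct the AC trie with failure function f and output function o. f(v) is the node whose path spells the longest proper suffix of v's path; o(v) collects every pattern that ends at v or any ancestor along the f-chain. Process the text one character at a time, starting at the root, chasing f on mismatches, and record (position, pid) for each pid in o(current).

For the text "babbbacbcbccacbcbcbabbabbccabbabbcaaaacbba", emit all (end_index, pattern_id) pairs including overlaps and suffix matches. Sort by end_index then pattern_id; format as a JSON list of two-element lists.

Construct AC machine:
Trie nodes:
  n0 'ε': a→1 b→7
  n1 'a': c→2
  n2 'ac': b→3
  n3 'acb': c→4
  n4 'acbc': b→5
  n5 'acbcb': c→6
  n6 'acbcbc': ·  [P0 ends]
  n7 'b': b→8
  n8 'bb': a→9
  n9 'bba': b→10
  n10 'bbab': b→11
  n11 'bbabb': c→12
  n12 'bbabbc': ·  [P1 ends]

Failure links (BFS by depth):
  n1('a'): parent n0 fail=0; on 'a' 0 → fail=0;  out ∅∪∅=∅
  n7('b'): parent n0 fail=0; on 'b' 0 → fail=0;  out ∅∪∅=∅
  n2('ac'): parent n1 fail=0; on 'c' 0 → fail=0;  out ∅∪∅=∅
  n8('bb'): parent n7 fail=0; on 'b' 0 → fail=7;  out ∅∪∅=∅
  n3('acb'): parent n2 fail=0; on 'b' 0 → fail=7;  out ∅∪∅=∅
  n9('bba'): parent n8 fail=7; on 'a' 7→0 → fail=1;  out ∅∪∅=∅
  n4('acbc'): parent n3 fail=7; on 'c' 7→0 → fail=0;  out ∅∪∅=∅
  n10('bbab'): parent n9 fail=1; on 'b' 1→0 → fail=7;  out ∅∪∅=∅
  n5('acbcb'): parent n4 fail=0; on 'b' 0 → fail=7;  out ∅∪∅=∅
  n11('bbabb'): parent n10 fail=7; on 'b' 7 → fail=8;  out ∅∪∅=∅
  n6('acbcbc'): parent n5 fail=7; on 'c' 7→0 → fail=0;  out {0}∪∅={0}
  n12('bbabbc'): parent n11 fail=8; on 'c' 8→7→0 → fail=0;  out {1}∪∅={1}

Scan:
i=0 'b': node 0→7
i=1 'a': node 7→1 ·f
i=2 'b': node 1→7 ·f
i=3 'b': node 7→8
i=4 'b': node 8→8 ·f
i=5 'a': node 8→9
i=6 'c': node 9→2 ·f
i=7 'b': node 2→3
i=8 'c': node 3→4
i=9 'b': node 4→5
i=10 'c': node 5→6  ** P0@[5:10]
i=11 'c': node 6→0 ·f
i=12 'a': node 0→1
i=13 'c': node 1→2
i=14 'b': node 2→3
i=15 'c': node 3→4
i=16 'b': node 4→5
i=17 'c': node 5→6  ** P0@[12:17]
i=18 'b': node 6→7 ·f
i=19 'a': node 7→1 ·f
i=20 'b': node 1→7 ·f
i=21 'b': node 7→8
i=22 'a': node 8→9
i=23 'b': node 9→10
i=24 'b': node 10→11
i=25 'c': node 11→12  ** P1@[20:25]
i=26 'c': node 12→0 ·f
i=27 'a': node 0→1
i=28 'b': node 1→7 ·f
i=29 'b': node 7→8
i=30 'a': node 8→9
i=31 'b': node 9→10
i=32 'b': node 10→11
i=33 'c': node 11→12  ** P1@[28:33]
i=34 'a': node 12→1 ·f
i=35 'a': node 1→1 ·f
i=36 'a': node 1→1 ·f
i=37 'a': node 1→1 ·f
i=38 'c': node 1→2
i=39 'b': node 2→3
i=40 'b': node 3→8 ·f
i=41 'a': node 8→9

All matches (sorted): [[10,0],[17,0],[25,1],[33,1]]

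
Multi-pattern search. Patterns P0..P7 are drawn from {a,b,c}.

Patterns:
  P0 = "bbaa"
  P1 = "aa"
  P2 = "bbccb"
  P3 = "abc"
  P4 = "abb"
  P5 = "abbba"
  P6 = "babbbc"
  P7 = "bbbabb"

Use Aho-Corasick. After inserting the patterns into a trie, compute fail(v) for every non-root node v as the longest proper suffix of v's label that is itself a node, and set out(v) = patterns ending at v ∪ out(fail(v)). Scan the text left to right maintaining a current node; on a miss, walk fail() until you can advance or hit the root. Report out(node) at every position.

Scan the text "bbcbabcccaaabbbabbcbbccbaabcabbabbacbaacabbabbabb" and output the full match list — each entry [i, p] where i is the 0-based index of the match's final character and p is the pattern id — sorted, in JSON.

Build automaton:
Trie (insert patterns):
  0='ε' goto a→5 b→1
  1='b' goto a→15 b→2
  2='bb' goto a→3 b→20 c→7
  3='bba' goto a→4
  4='bbaa' goto ·  ←P0
  5='a' goto a→6 b→10
  6='aa' goto ·  ←P1
  7='bbc' goto c→8
  8='bbcc' goto b→9
  9='bbccb' goto ·  ←P2
  10='ab' goto b→12 c→11
  11='abc' goto ·  ←P3
  12='abb' goto b→13  ←P4
  13='abbb' goto a→14
  14='abbba' goto ·  ←P5
  15='ba' goto b→16
  16='bab' goto b→17
  17='babb' goto b→18
  18='babbb' goto c→19
  19='babbbc' goto ·  ←P6
  20='bbb' goto a→21
  21='bbba' goto b→22
  22='bbbab' goto b→23
  23='bbbabb' goto ·  ←P7

BFS fail/out derivation:
  n1('b'): parent n0 fail=0; on 'b' 0 → fail=0;  out ∅∪∅=∅
  n5('a'): parent n0 fail=0; on 'a' 0 → fail=0;  out ∅∪∅=∅
  n2('bb'): parent n1 fail=0; on 'b' 0 → fail=1;  out ∅∪∅=∅
  n6('aa'): parent n5 fail=0; on 'a' 0 → fail=5;  out {1}∪∅={1}
  n10('ab'): parent n5 fail=0; on 'b' 0 → fail=1;  out ∅∪∅=∅
  n15('ba'): parent n1 fail=0; on 'a' 0 → fail=5;  out ∅∪∅=∅
  n3('bba'): parent n2 fail=1; on 'a' 1 → fail=15;  out ∅∪∅=∅
  n7('bbc'): parent n2 fail=1; on 'c' 1→0 → fail=0;  out ∅∪∅=∅
  n11('abc'): parent n10 fail=1; on 'c' 1→0 → fail=0;  out {3}∪∅={3}
  n12('abb'): parent n10 fail=1; on 'b' 1 → fail=2;  out {4}∪∅={4}
  n16('bab'): parent n15 fail=5; on 'b' 5 → fail=10;  out ∅∪∅=∅
  n20('bbb'): parent n2 fail=1; on 'b' 1 → fail=2;  out ∅∪∅=∅
  n4('bbaa'): parent n3 fail=15; on 'a' 15→5 → fail=6;  out {0}∪{1}={0,1}
  n8('bbcc'): parent n7 fail=0; on 'c' 0 → fail=0;  out ∅∪∅=∅
  n13('abbb'): parent n12 fail=2; on 'b' 2 → fail=20;  out ∅∪∅=∅
  n17('babb'): parent n16 fail=10; on 'b' 10 → fail=12;  out ∅∪{4}={4}
  n21('bbba'): parent n20 fail=2; on 'a' 2 → fail=3;  out ∅∪∅=∅
  n9('bbccb'): parent n8 fail=0; on 'b' 0 → fail=1;  out {2}∪∅={2}
  n14('abbba'): parent n13 fail=20; on 'a' 20 → fail=21;  out {5}∪∅={5}
  n18('babbb'): parent n17 fail=12; on 'b' 12 → fail=13;  out ∅∪∅=∅
  n22('bbbab'): parent n21 fail=3; on 'b' 3→15 → fail=16;  out ∅∪∅=∅
  n19('babbbc'): parent n18 fail=13; on 'c' 13→20→2 → fail=7;  out {6}∪∅={6}
  n23('bbbabb'): parent n22 fail=16; on 'b' 16 → fail=17;  out {7}∪{4}={4,7}

Run:
pos 0 'b': at 1
pos 1 'b': at 2
pos 2 'c': at 7
pos 3 'b': at 1 ·f
pos 4 'a': at 15
pos 5 'b': at 16
pos 6 'c': at 11 ·f  ** P3@[4:6]
pos 7 'c': at 0 ·f
pos 8 'c': at 0
pos 9 'a': at 5
pos 10 'a': at 6  ** P1@[9:10]
pos 11 'a': at 6 ·f  ** P1@[10:11]
pos 12 'b': at 10 ·f
pos 13 'b': at 12  ** P4@[11:13]
pos 14 'b': at 13
pos 15 'a': at 14  ** P5@[11:15]
pos 16 'b': at 22 ·f
pos 17 'b': at 23  ** P4@[15:17],P7@[12:17]
pos 18 'c': at 7 ·f
pos 19 'b': at 1 ·f
pos 20 'b': at 2
pos 21 'c': at 7
pos 22 'c': at 8
pos 23 'b': at 9  ** P2@[19:23]
pos 24 'a': at 15 ·f
pos 25 'a': at 6 ·f  ** P1@[24:25]
pos 26 'b': at 10 ·f
pos 27 'c': at 11  ** P3@[25:27]
pos 28 'a': at 5 ·f
pos 29 'b': at 10
pos 30 'b': at 12  ** P4@[28:30]
pos 31 'a': at 3 ·f
pos 32 'b': at 16 ·f
pos 33 'b': at 17  ** P4@[31:33]
pos 34 'a': at 3 ·f
pos 35 'c': at 0 ·f
pos 36 'b': at 1
pos 37 'a': at 15
pos 38 'a': at 6 ·f  ** P1@[37:38]
pos 39 'c': at 0 ·f
pos 40 'a': at 5
pos 41 'b': at 10
pos 42 'b': at 12  ** P4@[40:42]
pos 43 'a': at 3 ·f
pos 44 'b': at 16 ·f
pos 45 'b': at 17  ** P4@[43:45]
pos 46 'a': at 3 ·f
pos 47 'b': at 16 ·f
pos 48 'b': at 17  ** P4@[46:48]

All matches (sorted): [[6,3],[10,1],[11,1],[13,4],[15,5],[17,4],[17,7],[23,2],[25,1],[27,3],[30,4],[33,4],[38,1],[42,4],[45,4],[48,4]]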